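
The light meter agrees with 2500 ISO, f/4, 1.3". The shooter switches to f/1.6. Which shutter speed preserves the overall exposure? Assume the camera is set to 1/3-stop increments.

Aperture: f/4 → f/3.5 → f/3.2 → f/2.8 → f/2.5 → f/2.2 → f/2 → f/1.8 → f/1.6 — 2 2/3 stops larger aperture (brighter).
Need 2 2/3 stops darker from the shutter speed: 1.3 → 1 → 0.8 → 0.6 → 0.5 → 0.4 → 0.3 → 1/4 → 1/5.

1/5s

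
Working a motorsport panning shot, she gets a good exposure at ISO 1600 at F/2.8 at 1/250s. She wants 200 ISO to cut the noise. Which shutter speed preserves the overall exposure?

1/30s

ISO: 1600 → 800 → 400 → 200 — 3 stops dropped (darker).
Need 3 stops brighter from the shutter speed: 1/250 → 1/125 → 1/60 → 1/30.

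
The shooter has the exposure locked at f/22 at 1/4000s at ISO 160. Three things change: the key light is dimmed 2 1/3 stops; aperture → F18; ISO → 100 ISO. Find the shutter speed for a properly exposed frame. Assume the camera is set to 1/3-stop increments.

1/800s

Scene light: 2 1/3 stops darker.
Aperture: f/22 → f/20 → f/18 — 2/3 stop opened up (brighter).
ISO: 160 → 125 → 100 — 2/3 stop dropped (darker).
Net so far: 2 1/3 stops darker. Shutter speed: 1/4000 → 1/3200 → 1/2500 → 1/2000 → 1/1600 → 1/1250 → 1/1000 → 1/800.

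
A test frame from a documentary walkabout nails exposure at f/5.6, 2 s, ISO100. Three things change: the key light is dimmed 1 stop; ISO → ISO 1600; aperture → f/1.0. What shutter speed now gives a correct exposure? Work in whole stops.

1/125s

Scene light: 1 stop darker.
ISO: 100 → 200 → 400 → 800 → 1600 — 4 stops higher (brighter).
Aperture: f/5.6 → f/4 → f/2.8 → f/2 → f/1.4 → f/1.0 — 5 stops wider (brighter).
Net so far: 8 stops brighter. Shutter speed: 2 → 1 → 1/2 → 1/4 → 1/8 → 1/15 → 1/30 → 1/60 → 1/125.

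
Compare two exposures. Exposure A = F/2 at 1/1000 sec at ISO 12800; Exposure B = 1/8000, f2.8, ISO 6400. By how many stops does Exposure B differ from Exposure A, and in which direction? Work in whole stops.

5 stops darker

Aperture: f/2 → f/2.8 — 1 stop narrower (darker).
Shutter speed: 1/1000 → 1/2000 → 1/4000 → 1/8000 — 3 stops shorter (darker).
ISO: 12800 → 6400 — 1 stop lower (darker).
Net: −1 −3 −1 = −5 stops.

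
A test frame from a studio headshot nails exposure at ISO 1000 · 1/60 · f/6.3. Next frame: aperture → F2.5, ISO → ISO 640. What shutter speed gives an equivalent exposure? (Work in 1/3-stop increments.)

Aperture: f/6.3 → f/5.6 → f/5 → f/4.5 → f/4 → f/3.5 → f/3.2 → f/2.8 → f/2.5 — 2 2/3 stops wider (brighter).
ISO: 1000 → 800 → 640 — 2/3 stop lower (darker).
Net change so far: 2 stops brighter. Offset with the shutter speed: 1/60 → 1/80 → 1/100 → 1/125 → 1/160 → 1/200 → 1/250.

1/250s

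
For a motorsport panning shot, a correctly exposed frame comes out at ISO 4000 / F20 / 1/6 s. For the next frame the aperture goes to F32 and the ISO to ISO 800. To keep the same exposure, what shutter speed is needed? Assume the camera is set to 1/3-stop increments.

2 s

Aperture: f/20 → f/22 → f/25 → f/29 → f/32 — 1 1/3 stops narrower (darker).
ISO: 4000 → 3200 → 2500 → 2000 → 1600 → 1250 → 1000 → 800 — 2 1/3 stops dropped (darker).
Net change so far: 3 2/3 stops darker. Offset with the shutter speed: 1/6 → 1/5 → 1/4 → 0.3 → 0.4 → 0.5 → 0.6 → 0.8 → 1 → 1.3 → 1.6 → 2.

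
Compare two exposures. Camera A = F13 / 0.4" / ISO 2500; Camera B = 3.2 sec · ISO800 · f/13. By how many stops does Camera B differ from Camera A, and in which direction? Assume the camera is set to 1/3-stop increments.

1 1/3 stops brighter

Aperture: unchanged.
Shutter speed: 0.4 → 0.5 → 0.6 → 0.8 → 1 → 1.3 → 1.6 → 2 → 2.5 → 3.2 — 3 stops slower (brighter).
ISO: 2500 → 2000 → 1600 → 1250 → 1000 → 800 — 1 2/3 stops dropped (darker).
Net: +3 −1 2/3 = +1 1/3 stops.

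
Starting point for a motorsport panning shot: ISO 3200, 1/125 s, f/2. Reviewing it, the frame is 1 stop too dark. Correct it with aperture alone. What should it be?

Underexposed by 1 stop → need 1 stop brighter.
Aperture: f/2 → f/1.4.

f/1.4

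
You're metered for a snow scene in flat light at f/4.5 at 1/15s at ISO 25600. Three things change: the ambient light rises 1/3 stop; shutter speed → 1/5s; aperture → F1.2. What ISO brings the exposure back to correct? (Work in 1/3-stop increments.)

ISO 500

Scene light: 1/3 stop brighter.
Shutter speed: 1/15 → 1/13 → 1/10 → 1/8 → 1/6 → 1/5 — 1 2/3 stops longer (brighter).
Aperture: f/4.5 → f/4 → f/3.5 → f/3.2 → f/2.8 → f/2.5 → f/2.2 → f/2 → f/1.8 → f/1.6 → f/1.4 → f/1.2 — 3 2/3 stops larger aperture (brighter).
Net so far: 5 2/3 stops brighter. ISO: 25600 → 20000 → 16000 → 12800 → 10000 → 8000 → 6400 → 5000 → 4000 → 3200 → 2500 → 2000 → 1600 → 1250 → 1000 → 800 → 640 → 500.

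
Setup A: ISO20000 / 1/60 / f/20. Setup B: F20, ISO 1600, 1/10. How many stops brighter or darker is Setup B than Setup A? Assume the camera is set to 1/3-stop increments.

Aperture: unchanged.
Shutter speed: 1/60 → 1/50 → 1/40 → 1/30 → 1/25 → 1/20 → 1/15 → 1/13 → 1/10 — 2 2/3 stops slower (brighter).
ISO: 20000 → 16000 → 12800 → 10000 → 8000 → 6400 → 5000 → 4000 → 3200 → 2500 → 2000 → 1600 — 3 2/3 stops lower (darker).
Net: +2 2/3 −3 2/3 = −1 stop.

1 stop darker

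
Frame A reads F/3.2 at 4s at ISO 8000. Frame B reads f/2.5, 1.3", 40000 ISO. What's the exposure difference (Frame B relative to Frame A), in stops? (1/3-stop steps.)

1 1/3 stops brighter

Aperture: f/3.2 → f/2.8 → f/2.5 — 2/3 stop opened up (brighter).
Shutter speed: 4 → 3.2 → 2.5 → 2 → 1.6 → 1.3 — 1 2/3 stops shorter (darker).
ISO: 8000 → 10000 → 12800 → 16000 → 20000 → 25600 → 32000 → 40000 — 2 1/3 stops raised (brighter).
Net: +2/3 −1 2/3 +2 1/3 = +1 1/3 stops.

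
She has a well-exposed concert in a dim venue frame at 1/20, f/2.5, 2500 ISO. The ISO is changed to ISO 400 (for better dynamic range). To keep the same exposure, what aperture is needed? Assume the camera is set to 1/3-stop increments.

ISO: 2500 → 2000 → 1600 → 1250 → 1000 → 800 → 640 → 500 → 400 — 2 2/3 stops dropped (darker).
Need 2 2/3 stops brighter from the aperture: f/2.5 → f/2.2 → f/2 → f/1.8 → f/1.6 → f/1.4 → f/1.2 → f/1.1 → f/1.0.

f/1.0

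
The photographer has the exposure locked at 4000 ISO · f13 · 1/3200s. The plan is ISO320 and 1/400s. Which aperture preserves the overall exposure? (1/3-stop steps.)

ISO: 4000 → 3200 → 2500 → 2000 → 1600 → 1250 → 1000 → 800 → 640 → 500 → 400 → 320 — 3 2/3 stops dropped (darker).
Shutter speed: 1/3200 → 1/2500 → 1/2000 → 1/1600 → 1/1250 → 1/1000 → 1/800 → 1/640 → 1/500 → 1/400 — 3 stops slower (brighter).
Net change so far: 2/3 stop darker. Offset with the aperture: f/13 → f/11 → f/10.

f/10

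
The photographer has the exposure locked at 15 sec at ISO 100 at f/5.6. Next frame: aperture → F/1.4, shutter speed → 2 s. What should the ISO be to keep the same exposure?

ISO 50

Aperture: f/5.6 → f/4 → f/2.8 → f/2 → f/1.4 — 4 stops opened up (brighter).
Shutter speed: 15 → 8 → 4 → 2 — 3 stops shorter (darker).
Net change so far: 1 stop brighter. Offset with the ISO: 100 → 50.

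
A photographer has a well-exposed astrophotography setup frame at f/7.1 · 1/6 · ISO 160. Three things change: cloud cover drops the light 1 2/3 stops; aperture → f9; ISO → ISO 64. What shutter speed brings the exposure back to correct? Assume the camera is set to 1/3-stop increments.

2 s

Scene light: 1 2/3 stops darker.
Aperture: f/7.1 → f/8 → f/9 — 2/3 stop smaller aperture (darker).
ISO: 160 → 125 → 100 → 80 → 64 — 1 1/3 stops dropped (darker).
Net so far: 3 2/3 stops darker. Shutter speed: 1/6 → 1/5 → 1/4 → 0.3 → 0.4 → 0.5 → 0.6 → 0.8 → 1 → 1.3 → 1.6 → 2.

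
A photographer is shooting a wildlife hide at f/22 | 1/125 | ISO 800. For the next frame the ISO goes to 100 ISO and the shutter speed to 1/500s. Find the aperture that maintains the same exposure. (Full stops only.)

ISO: 800 → 400 → 200 → 100 — 3 stops lower (darker).
Shutter speed: 1/125 → 1/250 → 1/500 — 2 stops shorter (darker).
Net change so far: 5 stops darker. Offset with the aperture: f/22 → f/16 → f/11 → f/8 → f/5.6 → f/4.

f/4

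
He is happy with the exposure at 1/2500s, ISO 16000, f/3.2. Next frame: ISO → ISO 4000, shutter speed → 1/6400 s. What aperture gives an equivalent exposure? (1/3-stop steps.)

f/1.0

ISO: 16000 → 12800 → 10000 → 8000 → 6400 → 5000 → 4000 — 2 stops lower (darker).
Shutter speed: 1/2500 → 1/3200 → 1/4000 → 1/5000 → 1/6400 — 1 1/3 stops faster (darker).
Net change so far: 3 1/3 stops darker. Offset with the aperture: f/3.2 → f/2.8 → f/2.5 → f/2.2 → f/2 → f/1.8 → f/1.6 → f/1.4 → f/1.2 → f/1.1 → f/1.0.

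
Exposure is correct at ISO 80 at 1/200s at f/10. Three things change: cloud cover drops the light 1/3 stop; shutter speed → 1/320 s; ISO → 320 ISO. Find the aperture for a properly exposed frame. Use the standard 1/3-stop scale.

Scene light: 1/3 stop darker.
Shutter speed: 1/200 → 1/250 → 1/320 — 2/3 stop shorter (darker).
ISO: 80 → 100 → 125 → 160 → 200 → 250 → 320 — 2 stops higher (brighter).
Net so far: 1 stop brighter. Aperture: f/10 → f/11 → f/13 → f/14.

f/14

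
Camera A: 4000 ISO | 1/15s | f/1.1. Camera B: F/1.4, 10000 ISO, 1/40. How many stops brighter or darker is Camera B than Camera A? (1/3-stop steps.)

Aperture: f/1.1 → f/1.2 → f/1.4 — 2/3 stop smaller aperture (darker).
Shutter speed: 1/15 → 1/20 → 1/25 → 1/30 → 1/40 — 1 1/3 stops shorter (darker).
ISO: 4000 → 5000 → 6400 → 8000 → 10000 — 1 1/3 stops raised (brighter).
Net: −2/3 −1 1/3 +1 1/3 = −2/3 stops.

2/3 stop darker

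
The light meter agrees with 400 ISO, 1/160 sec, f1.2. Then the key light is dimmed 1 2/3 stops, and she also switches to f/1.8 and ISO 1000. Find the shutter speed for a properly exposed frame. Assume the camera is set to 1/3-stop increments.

1/60s

Scene light: 1 2/3 stops darker.
Aperture: f/1.2 → f/1.4 → f/1.6 → f/1.8 — 1 stop narrower (darker).
ISO: 400 → 500 → 640 → 800 → 1000 — 1 1/3 stops raised (brighter).
Net so far: 1 1/3 stops darker. Shutter speed: 1/160 → 1/125 → 1/100 → 1/80 → 1/60.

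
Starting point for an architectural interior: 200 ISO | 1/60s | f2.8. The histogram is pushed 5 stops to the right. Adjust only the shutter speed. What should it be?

1/2000s

Overexposed by 5 stops → need 5 stops darker.
Shutter speed: 1/60 → 1/125 → 1/250 → 1/500 → 1/1000 → 1/2000.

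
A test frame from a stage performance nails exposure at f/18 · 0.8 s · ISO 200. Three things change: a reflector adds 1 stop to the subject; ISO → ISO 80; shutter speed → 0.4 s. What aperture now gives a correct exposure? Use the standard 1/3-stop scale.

Scene light: 1 stop brighter.
ISO: 200 → 160 → 125 → 100 → 80 — 1 1/3 stops lower (darker).
Shutter speed: 0.8 → 0.6 → 0.5 → 0.4 — 1 stop faster (darker).
Net so far: 1 1/3 stops darker. Aperture: f/18 → f/16 → f/14 → f/13 → f/11.

f/11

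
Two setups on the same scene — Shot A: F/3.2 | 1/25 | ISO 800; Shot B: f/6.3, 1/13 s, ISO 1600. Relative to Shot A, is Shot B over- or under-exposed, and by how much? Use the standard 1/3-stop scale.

Aperture: f/3.2 → f/3.5 → f/4 → f/4.5 → f/5 → f/5.6 → f/6.3 — 2 stops smaller aperture (darker).
Shutter speed: 1/25 → 1/20 → 1/15 → 1/13 — 1 stop longer (brighter).
ISO: 800 → 1000 → 1250 → 1600 — 1 stop higher (brighter).
Net: −2 +1 +1 = 0 stops.

same exposure (0 stops)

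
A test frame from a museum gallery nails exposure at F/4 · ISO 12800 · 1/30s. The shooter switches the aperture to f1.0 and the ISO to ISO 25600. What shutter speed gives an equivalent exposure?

Aperture: f/4 → f/2.8 → f/2 → f/1.4 → f/1.0 — 4 stops wider (brighter).
ISO: 12800 → 25600 — 1 stop higher (brighter).
Net change so far: 5 stops brighter. Offset with the shutter speed: 1/30 → 1/60 → 1/125 → 1/250 → 1/500 → 1/1000.

1/1000s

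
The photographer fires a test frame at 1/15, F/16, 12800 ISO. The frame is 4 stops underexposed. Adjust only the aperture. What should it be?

Underexposed by 4 stops → need 4 stops brighter.
Aperture: f/16 → f/11 → f/8 → f/5.6 → f/4.

f/4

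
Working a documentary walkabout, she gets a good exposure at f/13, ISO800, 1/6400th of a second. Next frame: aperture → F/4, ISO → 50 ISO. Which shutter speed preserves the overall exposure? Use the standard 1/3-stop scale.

Aperture: f/13 → f/11 → f/10 → f/9 → f/8 → f/7.1 → f/6.3 → f/5.6 → f/5 → f/4.5 → f/4 — 3 1/3 stops larger aperture (brighter).
ISO: 800 → 640 → 500 → 400 → 320 → 250 → 200 → 160 → 125 → 100 → 80 → 64 → 50 — 4 stops lower (darker).
Net change so far: 2/3 stop darker. Offset with the shutter speed: 1/6400 → 1/5000 → 1/4000.

1/4000s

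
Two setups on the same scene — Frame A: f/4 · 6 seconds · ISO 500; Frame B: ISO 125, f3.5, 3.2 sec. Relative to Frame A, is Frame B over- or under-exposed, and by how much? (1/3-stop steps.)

2 2/3 stops darker

Aperture: f/4 → f/3.5 — 1/3 stop wider (brighter).
Shutter speed: 6 → 5 → 4 → 3.2 — 1 stop shorter (darker).
ISO: 500 → 400 → 320 → 250 → 200 → 160 → 125 — 2 stops dropped (darker).
Net: +1/3 −1 −2 = −2 2/3 stops.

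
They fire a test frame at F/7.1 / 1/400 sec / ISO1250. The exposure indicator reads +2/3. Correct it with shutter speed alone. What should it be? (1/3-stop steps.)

Overexposed by 2/3 stop → need 2/3 stop darker.
Shutter speed: 1/400 → 1/500 → 1/640.

1/640s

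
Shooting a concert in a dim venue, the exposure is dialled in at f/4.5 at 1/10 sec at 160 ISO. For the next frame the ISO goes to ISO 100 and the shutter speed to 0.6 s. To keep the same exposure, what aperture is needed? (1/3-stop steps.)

f/9

ISO: 160 → 125 → 100 — 2/3 stop dropped (darker).
Shutter speed: 1/10 → 1/8 → 1/6 → 1/5 → 1/4 → 0.3 → 0.4 → 0.5 → 0.6 — 2 2/3 stops slower (brighter).
Net change so far: 2 stops brighter. Offset with the aperture: f/4.5 → f/5 → f/5.6 → f/6.3 → f/7.1 → f/8 → f/9.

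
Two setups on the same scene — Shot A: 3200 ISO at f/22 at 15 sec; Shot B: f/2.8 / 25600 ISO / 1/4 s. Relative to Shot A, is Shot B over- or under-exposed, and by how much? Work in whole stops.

3 stops brighter

Aperture: f/22 → f/16 → f/11 → f/8 → f/5.6 → f/4 → f/2.8 — 6 stops wider (brighter).
Shutter speed: 15 → 8 → 4 → 2 → 1 → 1/2 → 1/4 — 6 stops shorter (darker).
ISO: 3200 → 6400 → 12800 → 25600 — 3 stops raised (brighter).
Net: +6 −6 +3 = +3 stops.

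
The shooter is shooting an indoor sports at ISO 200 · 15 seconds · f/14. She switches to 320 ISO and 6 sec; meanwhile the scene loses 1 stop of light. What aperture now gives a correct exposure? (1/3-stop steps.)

Scene light: 1 stop darker.
ISO: 200 → 250 → 320 — 2/3 stop higher (brighter).
Shutter speed: 15 → 13 → 10 → 8 → 6 — 1 1/3 stops faster (darker).
Net so far: 1 2/3 stops darker. Aperture: f/14 → f/13 → f/11 → f/10 → f/9 → f/8.

f/8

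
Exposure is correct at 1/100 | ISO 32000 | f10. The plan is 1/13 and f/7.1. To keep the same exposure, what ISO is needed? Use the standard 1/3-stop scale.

Shutter speed: 1/100 → 1/80 → 1/60 → 1/50 → 1/40 → 1/30 → 1/25 → 1/20 → 1/15 → 1/13 — 3 stops slower (brighter).
Aperture: f/10 → f/9 → f/8 → f/7.1 — 1 stop wider (brighter).
Net change so far: 4 stops brighter. Offset with the ISO: 32000 → 25600 → 20000 → 16000 → 12800 → 10000 → 8000 → 6400 → 5000 → 4000 → 3200 → 2500 → 2000.

ISO 2000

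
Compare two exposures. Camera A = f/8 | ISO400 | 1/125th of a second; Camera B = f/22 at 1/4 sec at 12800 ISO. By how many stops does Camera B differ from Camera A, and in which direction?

Aperture: f/8 → f/11 → f/16 → f/22 — 3 stops narrower (darker).
Shutter speed: 1/125 → 1/60 → 1/30 → 1/15 → 1/8 → 1/4 — 5 stops longer (brighter).
ISO: 400 → 800 → 1600 → 3200 → 6400 → 12800 — 5 stops raised (brighter).
Net: −3 +5 +5 = +7 stops.

7 stops brighter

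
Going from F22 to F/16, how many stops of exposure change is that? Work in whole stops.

f/22 → f/16 — count the steps: 1 stop.

1 stop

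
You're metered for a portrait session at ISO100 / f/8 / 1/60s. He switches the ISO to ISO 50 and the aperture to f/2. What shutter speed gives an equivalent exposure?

1/500s

ISO: 100 → 50 — 1 stop lower (darker).
Aperture: f/8 → f/5.6 → f/4 → f/2.8 → f/2 — 4 stops opened up (brighter).
Net change so far: 3 stops brighter. Offset with the shutter speed: 1/60 → 1/125 → 1/250 → 1/500.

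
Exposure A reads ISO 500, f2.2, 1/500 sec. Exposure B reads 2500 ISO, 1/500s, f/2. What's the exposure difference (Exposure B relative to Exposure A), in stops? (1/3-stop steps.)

Aperture: f/2.2 → f/2 — 1/3 stop larger aperture (brighter).
Shutter speed: unchanged.
ISO: 500 → 640 → 800 → 1000 → 1250 → 1600 → 2000 → 2500 — 2 1/3 stops higher (brighter).
Net: +1/3 +2 1/3 = +2 2/3 stops.

2 2/3 stops brighter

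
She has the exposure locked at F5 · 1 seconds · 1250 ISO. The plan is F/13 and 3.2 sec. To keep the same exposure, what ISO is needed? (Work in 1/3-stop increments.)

Aperture: f/5 → f/5.6 → f/6.3 → f/7.1 → f/8 → f/9 → f/10 → f/11 → f/13 — 2 2/3 stops stopped down (darker).
Shutter speed: 1 → 1.3 → 1.6 → 2 → 2.5 → 3.2 — 1 2/3 stops longer (brighter).
Net change so far: 1 stop darker. Offset with the ISO: 1250 → 1600 → 2000 → 2500.

ISO 2500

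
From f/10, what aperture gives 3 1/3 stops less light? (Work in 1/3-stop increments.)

f/32

Aperture: f/10 → f/11 → f/13 → f/14 → f/16 → f/18 → f/20 → f/22 → f/25 → f/29 → f/32 — 3 1/3 stops narrower (darker).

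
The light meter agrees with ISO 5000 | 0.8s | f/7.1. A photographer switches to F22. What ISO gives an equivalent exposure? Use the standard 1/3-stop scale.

ISO 51200

Aperture: f/7.1 → f/8 → f/9 → f/10 → f/11 → f/13 → f/14 → f/16 → f/18 → f/20 → f/22 — 3 1/3 stops stopped down (darker).
Need 3 1/3 stops brighter from the ISO: 5000 → 6400 → 8000 → 10000 → 12800 → 16000 → 20000 → 25600 → 32000 → 40000 → 51200.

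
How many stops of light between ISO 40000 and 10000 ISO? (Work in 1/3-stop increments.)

40000 → 32000 → 25600 → 20000 → 16000 → 12800 → 10000 — count the steps: 6 third-stops = 2 stops.

2 stops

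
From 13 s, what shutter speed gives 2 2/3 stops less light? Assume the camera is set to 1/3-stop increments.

Shutter speed: 13 → 10 → 8 → 6 → 5 → 4 → 3.2 → 2.5 → 2 — 2 2/3 stops faster (darker).

2 s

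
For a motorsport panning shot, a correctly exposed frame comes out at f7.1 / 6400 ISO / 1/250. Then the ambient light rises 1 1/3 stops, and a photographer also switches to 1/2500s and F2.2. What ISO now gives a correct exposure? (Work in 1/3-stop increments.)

Scene light: 1 1/3 stops brighter.
Shutter speed: 1/250 → 1/320 → 1/400 → 1/500 → 1/640 → 1/800 → 1/1000 → 1/1250 → 1/1600 → 1/2000 → 1/2500 — 3 1/3 stops faster (darker).
Aperture: f/7.1 → f/6.3 → f/5.6 → f/5 → f/4.5 → f/4 → f/3.5 → f/3.2 → f/2.8 → f/2.5 → f/2.2 — 3 1/3 stops wider (brighter).
Net so far: 1 1/3 stops brighter. ISO: 6400 → 5000 → 4000 → 3200 → 2500.

ISO 2500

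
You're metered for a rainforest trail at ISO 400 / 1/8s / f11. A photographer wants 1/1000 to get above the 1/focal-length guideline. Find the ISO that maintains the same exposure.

Shutter speed: 1/8 → 1/15 → 1/30 → 1/60 → 1/125 → 1/250 → 1/500 → 1/1000 — 7 stops shorter (darker).
Need 7 stops brighter from the ISO: 400 → 800 → 1600 → 3200 → 6400 → 12800 → 25600 → 51200.

ISO 51200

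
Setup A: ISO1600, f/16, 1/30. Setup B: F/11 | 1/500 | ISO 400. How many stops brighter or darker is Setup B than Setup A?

5 stops darker

Aperture: f/16 → f/11 — 1 stop larger aperture (brighter).
Shutter speed: 1/30 → 1/60 → 1/125 → 1/250 → 1/500 — 4 stops faster (darker).
ISO: 1600 → 800 → 400 — 2 stops dropped (darker).
Net: +1 −4 −2 = −5 stops.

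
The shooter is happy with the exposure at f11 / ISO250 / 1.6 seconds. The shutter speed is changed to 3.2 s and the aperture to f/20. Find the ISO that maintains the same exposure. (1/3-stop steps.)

ISO 400

Shutter speed: 1.6 → 2 → 2.5 → 3.2 — 1 stop longer (brighter).
Aperture: f/11 → f/13 → f/14 → f/16 → f/18 → f/20 — 1 2/3 stops narrower (darker).
Net change so far: 2/3 stop darker. Offset with the ISO: 250 → 320 → 400.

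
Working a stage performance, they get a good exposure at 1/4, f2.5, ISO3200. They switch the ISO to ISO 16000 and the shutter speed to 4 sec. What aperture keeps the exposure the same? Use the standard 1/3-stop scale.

f/22

ISO: 3200 → 4000 → 5000 → 6400 → 8000 → 10000 → 12800 → 16000 — 2 1/3 stops higher (brighter).
Shutter speed: 1/4 → 0.3 → 0.4 → 0.5 → 0.6 → 0.8 → 1 → 1.3 → 1.6 → 2 → 2.5 → 3.2 → 4 — 4 stops slower (brighter).
Net change so far: 6 1/3 stops brighter. Offset with the aperture: f/2.5 → f/2.8 → f/3.2 → f/3.5 → f/4 → f/4.5 → f/5 → f/5.6 → f/6.3 → f/7.1 → f/8 → f/9 → f/10 → f/11 → f/13 → f/14 → f/16 → f/18 → f/20 → f/22.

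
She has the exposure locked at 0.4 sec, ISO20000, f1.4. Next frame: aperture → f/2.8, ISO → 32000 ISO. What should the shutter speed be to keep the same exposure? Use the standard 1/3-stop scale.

Aperture: f/1.4 → f/1.6 → f/1.8 → f/2 → f/2.2 → f/2.5 → f/2.8 — 2 stops smaller aperture (darker).
ISO: 20000 → 25600 → 32000 — 2/3 stop raised (brighter).
Net change so far: 1 1/3 stops darker. Offset with the shutter speed: 0.4 → 0.5 → 0.6 → 0.8 → 1.

1 s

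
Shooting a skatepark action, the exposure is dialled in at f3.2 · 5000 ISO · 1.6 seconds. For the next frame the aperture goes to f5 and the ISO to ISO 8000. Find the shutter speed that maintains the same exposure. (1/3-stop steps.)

2.5 s

Aperture: f/3.2 → f/3.5 → f/4 → f/4.5 → f/5 — 1 1/3 stops narrower (darker).
ISO: 5000 → 6400 → 8000 — 2/3 stop raised (brighter).
Net change so far: 2/3 stop darker. Offset with the shutter speed: 1.6 → 2 → 2.5.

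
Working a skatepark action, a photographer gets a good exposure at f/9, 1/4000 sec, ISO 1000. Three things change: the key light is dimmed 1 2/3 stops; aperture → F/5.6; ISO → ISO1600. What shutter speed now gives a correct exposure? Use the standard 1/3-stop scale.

1/5000s

Scene light: 1 2/3 stops darker.
Aperture: f/9 → f/8 → f/7.1 → f/6.3 → f/5.6 — 1 1/3 stops larger aperture (brighter).
ISO: 1000 → 1250 → 1600 — 2/3 stop higher (brighter).
Net so far: 1/3 stop brighter. Shutter speed: 1/4000 → 1/5000.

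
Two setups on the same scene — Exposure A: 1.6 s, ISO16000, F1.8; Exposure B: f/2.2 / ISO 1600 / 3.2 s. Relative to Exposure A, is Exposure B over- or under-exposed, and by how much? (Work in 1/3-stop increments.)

Aperture: f/1.8 → f/2 → f/2.2 — 2/3 stop smaller aperture (darker).
Shutter speed: 1.6 → 2 → 2.5 → 3.2 — 1 stop longer (brighter).
ISO: 16000 → 12800 → 10000 → 8000 → 6400 → 5000 → 4000 → 3200 → 2500 → 2000 → 1600 — 3 1/3 stops dropped (darker).
Net: −2/3 +1 −3 1/3 = −3 stops.

3 stops darker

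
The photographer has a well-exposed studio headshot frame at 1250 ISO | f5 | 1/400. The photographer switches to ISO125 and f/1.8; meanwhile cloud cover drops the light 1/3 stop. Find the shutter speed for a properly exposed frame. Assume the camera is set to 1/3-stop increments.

1/250s

Scene light: 1/3 stop darker.
ISO: 1250 → 1000 → 800 → 640 → 500 → 400 → 320 → 250 → 200 → 160 → 125 — 3 1/3 stops dropped (darker).
Aperture: f/5 → f/4.5 → f/4 → f/3.5 → f/3.2 → f/2.8 → f/2.5 → f/2.2 → f/2 → f/1.8 — 3 stops wider (brighter).
Net so far: 2/3 stop darker. Shutter speed: 1/400 → 1/320 → 1/250.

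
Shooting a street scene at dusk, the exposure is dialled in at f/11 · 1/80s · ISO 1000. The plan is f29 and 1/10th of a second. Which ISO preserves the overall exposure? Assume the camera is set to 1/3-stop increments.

Aperture: f/11 → f/13 → f/14 → f/16 → f/18 → f/20 → f/22 → f/25 → f/29 — 2 2/3 stops narrower (darker).
Shutter speed: 1/80 → 1/60 → 1/50 → 1/40 → 1/30 → 1/25 → 1/20 → 1/15 → 1/13 → 1/10 — 3 stops slower (brighter).
Net change so far: 1/3 stop brighter. Offset with the ISO: 1000 → 800.

ISO 800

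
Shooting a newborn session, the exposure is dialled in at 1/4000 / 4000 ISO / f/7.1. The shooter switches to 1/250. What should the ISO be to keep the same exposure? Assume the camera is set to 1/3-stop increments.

ISO 250

Shutter speed: 1/4000 → 1/3200 → 1/2500 → 1/2000 → 1/1600 → 1/1250 → 1/1000 → 1/800 → 1/640 → 1/500 → 1/400 → 1/320 → 1/250 — 4 stops longer (brighter).
Need 4 stops darker from the ISO: 4000 → 3200 → 2500 → 2000 → 1600 → 1250 → 1000 → 800 → 640 → 500 → 400 → 320 → 250.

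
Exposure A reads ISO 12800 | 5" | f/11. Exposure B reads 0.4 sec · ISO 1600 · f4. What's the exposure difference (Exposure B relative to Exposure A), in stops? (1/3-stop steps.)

Aperture: f/11 → f/10 → f/9 → f/8 → f/7.1 → f/6.3 → f/5.6 → f/5 → f/4.5 → f/4 — 3 stops opened up (brighter).
Shutter speed: 5 → 4 → 3.2 → 2.5 → 2 → 1.6 → 1.3 → 1 → 0.8 → 0.6 → 0.5 → 0.4 — 3 2/3 stops faster (darker).
ISO: 12800 → 10000 → 8000 → 6400 → 5000 → 4000 → 3200 → 2500 → 2000 → 1600 — 3 stops dropped (darker).
Net: +3 −3 2/3 −3 = −3 2/3 stops.

3 2/3 stops darker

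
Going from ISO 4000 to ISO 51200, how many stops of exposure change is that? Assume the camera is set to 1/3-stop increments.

3 2/3 stops

4000 → 5000 → 6400 → 8000 → 10000 → 12800 → 16000 → 20000 → 25600 → 32000 → 40000 → 51200 — count the steps: 11 third-stops = 3 2/3 stops.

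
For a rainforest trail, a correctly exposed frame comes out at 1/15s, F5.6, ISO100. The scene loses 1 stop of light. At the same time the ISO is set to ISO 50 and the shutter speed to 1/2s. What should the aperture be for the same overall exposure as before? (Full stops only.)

Scene light: 1 stop darker.
ISO: 100 → 50 — 1 stop lower (darker).
Shutter speed: 1/15 → 1/8 → 1/4 → 1/2 — 3 stops longer (brighter).
Net so far: 1 stop brighter. Aperture: f/5.6 → f/8.

f/8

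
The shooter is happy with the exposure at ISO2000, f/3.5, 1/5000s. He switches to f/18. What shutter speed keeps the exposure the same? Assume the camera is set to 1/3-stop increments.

Aperture: f/3.5 → f/4 → f/4.5 → f/5 → f/5.6 → f/6.3 → f/7.1 → f/8 → f/9 → f/10 → f/11 → f/13 → f/14 → f/16 → f/18 — 4 2/3 stops narrower (darker).
Need 4 2/3 stops brighter from the shutter speed: 1/5000 → 1/4000 → 1/3200 → 1/2500 → 1/2000 → 1/1600 → 1/1250 → 1/1000 → 1/800 → 1/640 → 1/500 → 1/400 → 1/320 → 1/250 → 1/200.

1/200s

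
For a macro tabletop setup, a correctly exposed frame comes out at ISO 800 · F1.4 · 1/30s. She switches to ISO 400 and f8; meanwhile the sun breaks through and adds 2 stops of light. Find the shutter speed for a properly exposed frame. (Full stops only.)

Scene light: 2 stops brighter.
ISO: 800 → 400 — 1 stop lower (darker).
Aperture: f/1.4 → f/2 → f/2.8 → f/4 → f/5.6 → f/8 — 5 stops smaller aperture (darker).
Net so far: 4 stops darker. Shutter speed: 1/30 → 1/15 → 1/8 → 1/4 → 1/2.

1/2s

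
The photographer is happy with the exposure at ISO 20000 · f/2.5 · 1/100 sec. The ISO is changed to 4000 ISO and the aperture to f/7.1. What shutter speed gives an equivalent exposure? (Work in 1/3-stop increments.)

0.4 s

ISO: 20000 → 16000 → 12800 → 10000 → 8000 → 6400 → 5000 → 4000 — 2 1/3 stops lower (darker).
Aperture: f/2.5 → f/2.8 → f/3.2 → f/3.5 → f/4 → f/4.5 → f/5 → f/5.6 → f/6.3 → f/7.1 — 3 stops narrower (darker).
Net change so far: 5 1/3 stops darker. Offset with the shutter speed: 1/100 → 1/80 → 1/60 → 1/50 → 1/40 → 1/30 → 1/25 → 1/20 → 1/15 → 1/13 → 1/10 → 1/8 → 1/6 → 1/5 → 1/4 → 0.3 → 0.4.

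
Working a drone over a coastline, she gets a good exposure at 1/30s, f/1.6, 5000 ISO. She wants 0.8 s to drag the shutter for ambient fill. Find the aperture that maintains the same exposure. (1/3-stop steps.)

Shutter speed: 1/30 → 1/25 → 1/20 → 1/15 → 1/13 → 1/10 → 1/8 → 1/6 → 1/5 → 1/4 → 0.3 → 0.4 → 0.5 → 0.6 → 0.8 — 4 2/3 stops slower (brighter).
Need 4 2/3 stops darker from the aperture: f/1.6 → f/1.8 → f/2 → f/2.2 → f/2.5 → f/2.8 → f/3.2 → f/3.5 → f/4 → f/4.5 → f/5 → f/5.6 → f/6.3 → f/7.1 → f/8.

f/8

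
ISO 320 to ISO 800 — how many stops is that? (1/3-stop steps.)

320 → 400 → 500 → 640 → 800 — count the steps: 4 third-stops = 1 1/3 stops.

1 1/3 stops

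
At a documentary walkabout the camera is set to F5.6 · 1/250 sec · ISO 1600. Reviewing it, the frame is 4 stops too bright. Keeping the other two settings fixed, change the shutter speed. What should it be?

Overexposed by 4 stops → need 4 stops darker.
Shutter speed: 1/250 → 1/500 → 1/1000 → 1/2000 → 1/4000.

1/4000s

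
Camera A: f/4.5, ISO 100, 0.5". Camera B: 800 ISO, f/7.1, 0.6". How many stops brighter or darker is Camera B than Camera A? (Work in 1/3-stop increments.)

Aperture: f/4.5 → f/5 → f/5.6 → f/6.3 → f/7.1 — 1 1/3 stops smaller aperture (darker).
Shutter speed: 0.5 → 0.6 — 1/3 stop slower (brighter).
ISO: 100 → 125 → 160 → 200 → 250 → 320 → 400 → 500 → 640 → 800 — 3 stops higher (brighter).
Net: −1 1/3 +1/3 +3 = +2 stops.

2 stops brighter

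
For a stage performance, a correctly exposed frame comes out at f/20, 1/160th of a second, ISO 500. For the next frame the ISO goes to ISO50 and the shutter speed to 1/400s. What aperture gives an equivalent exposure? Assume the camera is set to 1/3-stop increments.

ISO: 500 → 400 → 320 → 250 → 200 → 160 → 125 → 100 → 80 → 64 → 50 — 3 1/3 stops lower (darker).
Shutter speed: 1/160 → 1/200 → 1/250 → 1/320 → 1/400 — 1 1/3 stops shorter (darker).
Net change so far: 4 2/3 stops darker. Offset with the aperture: f/20 → f/18 → f/16 → f/14 → f/13 → f/11 → f/10 → f/9 → f/8 → f/7.1 → f/6.3 → f/5.6 → f/5 → f/4.5 → f/4.

f/4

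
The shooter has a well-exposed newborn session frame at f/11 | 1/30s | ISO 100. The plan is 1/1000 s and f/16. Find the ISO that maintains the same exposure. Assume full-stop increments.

Shutter speed: 1/30 → 1/60 → 1/125 → 1/250 → 1/500 → 1/1000 — 5 stops faster (darker).
Aperture: f/11 → f/16 — 1 stop smaller aperture (darker).
Net change so far: 6 stops darker. Offset with the ISO: 100 → 200 → 400 → 800 → 1600 → 3200 → 6400.

ISO 6400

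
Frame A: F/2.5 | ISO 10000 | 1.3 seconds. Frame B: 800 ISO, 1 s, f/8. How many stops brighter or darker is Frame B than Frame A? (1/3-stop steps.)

7 1/3 stops darker

Aperture: f/2.5 → f/2.8 → f/3.2 → f/3.5 → f/4 → f/4.5 → f/5 → f/5.6 → f/6.3 → f/7.1 → f/8 — 3 1/3 stops narrower (darker).
Shutter speed: 1.3 → 1 — 1/3 stop faster (darker).
ISO: 10000 → 8000 → 6400 → 5000 → 4000 → 3200 → 2500 → 2000 → 1600 → 1250 → 1000 → 800 — 3 2/3 stops lower (darker).
Net: −3 1/3 −1/3 −3 2/3 = −7 1/3 stops.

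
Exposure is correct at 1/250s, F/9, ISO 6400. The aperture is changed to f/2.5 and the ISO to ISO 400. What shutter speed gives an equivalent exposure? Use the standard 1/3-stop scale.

1/200s

Aperture: f/9 → f/8 → f/7.1 → f/6.3 → f/5.6 → f/5 → f/4.5 → f/4 → f/3.5 → f/3.2 → f/2.8 → f/2.5 — 3 2/3 stops wider (brighter).
ISO: 6400 → 5000 → 4000 → 3200 → 2500 → 2000 → 1600 → 1250 → 1000 → 800 → 640 → 500 → 400 — 4 stops lower (darker).
Net change so far: 1/3 stop darker. Offset with the shutter speed: 1/250 → 1/200.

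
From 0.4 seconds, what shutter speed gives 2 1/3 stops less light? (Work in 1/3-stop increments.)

Shutter speed: 0.4 → 0.3 → 1/4 → 1/5 → 1/6 → 1/8 → 1/10 → 1/13 — 2 1/3 stops faster (darker).

1/13s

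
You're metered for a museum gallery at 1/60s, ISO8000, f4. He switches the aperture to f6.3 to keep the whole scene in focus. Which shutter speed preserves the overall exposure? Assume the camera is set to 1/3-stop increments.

1/25s

Aperture: f/4 → f/4.5 → f/5 → f/5.6 → f/6.3 — 1 1/3 stops smaller aperture (darker).
Need 1 1/3 stops brighter from the shutter speed: 1/60 → 1/50 → 1/40 → 1/30 → 1/25.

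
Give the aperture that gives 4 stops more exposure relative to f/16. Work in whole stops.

f/4

Aperture: f/16 → f/11 → f/8 → f/5.6 → f/4 — 4 stops wider (brighter).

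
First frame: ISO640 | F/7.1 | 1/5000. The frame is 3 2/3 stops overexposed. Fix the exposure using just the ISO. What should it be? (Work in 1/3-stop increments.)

ISO 50

Overexposed by 3 2/3 stops → need 3 2/3 stops darker.
ISO: 640 → 500 → 400 → 320 → 250 → 200 → 160 → 125 → 100 → 80 → 64 → 50.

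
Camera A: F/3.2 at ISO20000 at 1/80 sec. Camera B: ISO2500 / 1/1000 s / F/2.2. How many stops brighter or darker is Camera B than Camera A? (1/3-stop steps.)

5 2/3 stops darker

Aperture: f/3.2 → f/2.8 → f/2.5 → f/2.2 — 1 stop opened up (brighter).
Shutter speed: 1/80 → 1/100 → 1/125 → 1/160 → 1/200 → 1/250 → 1/320 → 1/400 → 1/500 → 1/640 → 1/800 → 1/1000 — 3 2/3 stops shorter (darker).
ISO: 20000 → 16000 → 12800 → 10000 → 8000 → 6400 → 5000 → 4000 → 3200 → 2500 — 3 stops dropped (darker).
Net: +1 −3 2/3 −3 = −5 2/3 stops.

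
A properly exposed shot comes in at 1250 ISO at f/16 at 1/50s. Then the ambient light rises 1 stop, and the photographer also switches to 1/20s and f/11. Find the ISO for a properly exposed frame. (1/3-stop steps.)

ISO 125

Scene light: 1 stop brighter.
Shutter speed: 1/50 → 1/40 → 1/30 → 1/25 → 1/20 — 1 1/3 stops slower (brighter).
Aperture: f/16 → f/14 → f/13 → f/11 — 1 stop wider (brighter).
Net so far: 3 1/3 stops brighter. ISO: 1250 → 1000 → 800 → 640 → 500 → 400 → 320 → 250 → 200 → 160 → 125.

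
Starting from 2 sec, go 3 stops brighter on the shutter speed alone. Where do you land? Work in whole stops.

Shutter speed: 2 → 4 → 8 → 15 — 3 stops slower (brighter).

15 s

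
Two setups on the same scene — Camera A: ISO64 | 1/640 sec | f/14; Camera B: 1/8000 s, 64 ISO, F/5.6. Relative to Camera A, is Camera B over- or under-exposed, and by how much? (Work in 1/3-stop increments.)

Aperture: f/14 → f/13 → f/11 → f/10 → f/9 → f/8 → f/7.1 → f/6.3 → f/5.6 — 2 2/3 stops larger aperture (brighter).
Shutter speed: 1/640 → 1/800 → 1/1000 → 1/1250 → 1/1600 → 1/2000 → 1/2500 → 1/3200 → 1/4000 → 1/5000 → 1/6400 → 1/8000 — 3 2/3 stops faster (darker).
ISO: unchanged.
Net: +2 2/3 −3 2/3 = −1 stop.

1 stop darker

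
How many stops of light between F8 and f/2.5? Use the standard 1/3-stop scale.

3 1/3 stops

f/8 → f/7.1 → f/6.3 → f/5.6 → f/5 → f/4.5 → f/4 → f/3.5 → f/3.2 → f/2.8 → f/2.5 — count the steps: 10 third-stops = 3 1/3 stops.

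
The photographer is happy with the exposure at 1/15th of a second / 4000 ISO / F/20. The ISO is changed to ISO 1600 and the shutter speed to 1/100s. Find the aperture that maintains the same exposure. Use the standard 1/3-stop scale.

f/5

ISO: 4000 → 3200 → 2500 → 2000 → 1600 — 1 1/3 stops dropped (darker).
Shutter speed: 1/15 → 1/20 → 1/25 → 1/30 → 1/40 → 1/50 → 1/60 → 1/80 → 1/100 — 2 2/3 stops shorter (darker).
Net change so far: 4 stops darker. Offset with the aperture: f/20 → f/18 → f/16 → f/14 → f/13 → f/11 → f/10 → f/9 → f/8 → f/7.1 → f/6.3 → f/5.6 → f/5.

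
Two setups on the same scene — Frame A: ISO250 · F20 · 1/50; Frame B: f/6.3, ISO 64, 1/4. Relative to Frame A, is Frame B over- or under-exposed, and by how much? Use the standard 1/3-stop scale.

Aperture: f/20 → f/18 → f/16 → f/14 → f/13 → f/11 → f/10 → f/9 → f/8 → f/7.1 → f/6.3 — 3 1/3 stops opened up (brighter).
Shutter speed: 1/50 → 1/40 → 1/30 → 1/25 → 1/20 → 1/15 → 1/13 → 1/10 → 1/8 → 1/6 → 1/5 → 1/4 — 3 2/3 stops longer (brighter).
ISO: 250 → 200 → 160 → 125 → 100 → 80 → 64 — 2 stops dropped (darker).
Net: +3 1/3 +3 2/3 −2 = +5 stops.

5 stops brighter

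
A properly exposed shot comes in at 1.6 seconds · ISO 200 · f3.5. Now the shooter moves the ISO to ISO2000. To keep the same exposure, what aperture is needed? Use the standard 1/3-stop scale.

ISO: 200 → 250 → 320 → 400 → 500 → 640 → 800 → 1000 → 1250 → 1600 → 2000 — 3 1/3 stops higher (brighter).
Need 3 1/3 stops darker from the aperture: f/3.5 → f/4 → f/4.5 → f/5 → f/5.6 → f/6.3 → f/7.1 → f/8 → f/9 → f/10 → f/11.

f/11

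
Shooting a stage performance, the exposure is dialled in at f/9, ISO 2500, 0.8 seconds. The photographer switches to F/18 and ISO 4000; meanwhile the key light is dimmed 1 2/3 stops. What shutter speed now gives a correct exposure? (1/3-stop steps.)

6 s

Scene light: 1 2/3 stops darker.
Aperture: f/9 → f/10 → f/11 → f/13 → f/14 → f/16 → f/18 — 2 stops narrower (darker).
ISO: 2500 → 3200 → 4000 — 2/3 stop raised (brighter).
Net so far: 3 stops darker. Shutter speed: 0.8 → 1 → 1.3 → 1.6 → 2 → 2.5 → 3.2 → 4 → 5 → 6.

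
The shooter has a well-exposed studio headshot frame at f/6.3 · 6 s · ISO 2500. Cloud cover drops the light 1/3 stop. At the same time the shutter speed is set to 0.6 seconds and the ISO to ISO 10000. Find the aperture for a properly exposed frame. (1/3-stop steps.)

f/3.5

Scene light: 1/3 stop darker.
Shutter speed: 6 → 5 → 4 → 3.2 → 2.5 → 2 → 1.6 → 1.3 → 1 → 0.8 → 0.6 — 3 1/3 stops shorter (darker).
ISO: 2500 → 3200 → 4000 → 5000 → 6400 → 8000 → 10000 — 2 stops higher (brighter).
Net so far: 1 2/3 stops darker. Aperture: f/6.3 → f/5.6 → f/5 → f/4.5 → f/4 → f/3.5.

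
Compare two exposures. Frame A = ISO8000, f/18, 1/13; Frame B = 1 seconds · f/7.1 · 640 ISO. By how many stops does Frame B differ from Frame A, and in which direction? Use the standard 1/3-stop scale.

2 2/3 stops brighter

Aperture: f/18 → f/16 → f/14 → f/13 → f/11 → f/10 → f/9 → f/8 → f/7.1 — 2 2/3 stops wider (brighter).
Shutter speed: 1/13 → 1/10 → 1/8 → 1/6 → 1/5 → 1/4 → 0.3 → 0.4 → 0.5 → 0.6 → 0.8 → 1 — 3 2/3 stops longer (brighter).
ISO: 8000 → 6400 → 5000 → 4000 → 3200 → 2500 → 2000 → 1600 → 1250 → 1000 → 800 → 640 — 3 2/3 stops dropped (darker).
Net: +2 2/3 +3 2/3 −3 2/3 = +2 2/3 stops.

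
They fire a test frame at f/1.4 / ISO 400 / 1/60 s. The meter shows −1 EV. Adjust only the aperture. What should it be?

f/1.0

Underexposed by 1 stop → need 1 stop brighter.
Aperture: f/1.4 → f/1.0.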